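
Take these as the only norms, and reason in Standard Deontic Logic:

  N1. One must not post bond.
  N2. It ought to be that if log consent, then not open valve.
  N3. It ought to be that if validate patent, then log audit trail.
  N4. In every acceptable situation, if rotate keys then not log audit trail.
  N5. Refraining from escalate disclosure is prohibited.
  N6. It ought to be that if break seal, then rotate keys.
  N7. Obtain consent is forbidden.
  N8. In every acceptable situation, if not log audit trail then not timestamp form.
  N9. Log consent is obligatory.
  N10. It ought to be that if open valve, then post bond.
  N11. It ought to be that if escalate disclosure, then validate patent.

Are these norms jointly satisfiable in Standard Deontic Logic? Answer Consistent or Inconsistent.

Premise 10 is O(open_valve → post_bond), but O(open_valve) is not derivable from the premises, so it does not yield O(post_bond).
So O(post_bond) is not derivable, and the apparent clash with O(¬post_bond) does not arise.
A world satisfying every obligation exists (e.g. break_seal=false, escalate_disclosure=true, log_audit_trail=true, log_consent=true, obtain_consent=false, open_valve=false, post_bond=false, rotate_keys=false, timestamp_form=false, validate_patent=true); no atom is both obligatory and forbidden, so the set is consistent.

Consistent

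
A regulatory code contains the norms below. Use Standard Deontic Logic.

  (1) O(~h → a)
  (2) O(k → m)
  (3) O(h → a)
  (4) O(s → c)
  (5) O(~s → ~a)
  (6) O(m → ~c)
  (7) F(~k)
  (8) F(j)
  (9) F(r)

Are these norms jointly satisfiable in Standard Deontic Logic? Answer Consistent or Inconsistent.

By case analysis on ~h: premise 1 gives O(~h → a) and premise 3 gives O(h → a), so O(a) either way.
Premise 5, O(~s → ~a), contraposes to O(a → s); with O(a) we get O(s).
From O(s) and premise 4, O(s → c), we obtain O(c).
The contrapositive of premise 6 (O(m → ~c)) is O(c → ~m), and O(c) is already established, so O(~m).
The contrapositive of premise 2 (O(k → m)) is O(~m → ~k), and O(~m) is already established, so O(~k).
But premise 7, F(~k), means O(k).
We now have both O(~k) and O(k) — k is simultaneously obligatory and forbidden, violating the D-axiom.

Inconsistent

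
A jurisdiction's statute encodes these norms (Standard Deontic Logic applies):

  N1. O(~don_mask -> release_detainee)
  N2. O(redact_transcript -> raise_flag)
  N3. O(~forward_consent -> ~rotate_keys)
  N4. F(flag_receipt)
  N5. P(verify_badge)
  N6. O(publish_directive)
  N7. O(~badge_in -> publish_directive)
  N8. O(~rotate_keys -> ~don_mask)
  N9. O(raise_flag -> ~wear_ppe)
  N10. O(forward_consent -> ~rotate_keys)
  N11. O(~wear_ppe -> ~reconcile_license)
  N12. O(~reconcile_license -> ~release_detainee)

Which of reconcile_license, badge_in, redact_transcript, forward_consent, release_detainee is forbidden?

Premises 3 and 10 cover both cases: O(~forward_consent -> ~rotate_keys) and O(forward_consent -> ~rotate_keys). Since ~forward_consent ∨ forward_consent is a tautology, O(~rotate_keys) follows.
Premise 8 is O(~rotate_keys -> ~don_mask); since O(~rotate_keys), deontic closure gives O(~don_mask).
Premise 1 is O(~don_mask -> release_detainee); since O(~don_mask), deontic closure gives O(release_detainee).
Premise 12, O(~reconcile_license -> ~release_detainee), contraposes to O(release_detainee -> reconcile_license); with O(release_detainee) we get O(reconcile_license).
The contrapositive of premise 11 (O(~wear_ppe -> ~reconcile_license)) is O(reconcile_license -> wear_ppe), and O(reconcile_license) is already established, so O(wear_ppe).
The contrapositive of premise 9 (O(raise_flag -> ~wear_ppe)) is O(wear_ppe -> ~raise_flag), and O(wear_ppe) is already established, so O(~raise_flag).
Premise 2 is O(redact_transcript -> raise_flag); contrapositively O(~raise_flag -> ~redact_transcript). Since O(~raise_flag) holds, K gives O(~redact_transcript).
So O(~redact_transcript) holds, i.e. redact_transcript is forbidden. None of the other listed options is forbidden under the premises.

redact_transcript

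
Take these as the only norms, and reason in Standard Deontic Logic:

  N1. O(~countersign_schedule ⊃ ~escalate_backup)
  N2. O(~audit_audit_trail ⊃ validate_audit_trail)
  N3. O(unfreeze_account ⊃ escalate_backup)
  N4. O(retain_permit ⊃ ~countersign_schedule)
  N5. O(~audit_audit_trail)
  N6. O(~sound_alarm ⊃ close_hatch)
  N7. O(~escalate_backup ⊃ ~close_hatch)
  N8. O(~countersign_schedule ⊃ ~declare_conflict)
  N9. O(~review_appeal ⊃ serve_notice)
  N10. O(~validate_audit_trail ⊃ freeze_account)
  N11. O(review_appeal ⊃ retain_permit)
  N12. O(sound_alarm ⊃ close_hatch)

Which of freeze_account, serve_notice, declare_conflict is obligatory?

By case analysis on sound_alarm: premise 12 gives O(sound_alarm ⊃ close_hatch) and premise 6 gives O(~sound_alarm ⊃ close_hatch), so O(close_hatch) either way.
Premise 7 is O(~escalate_backup ⊃ ~close_hatch); contrapositively O(close_hatch ⊃ escalate_backup). Since O(close_hatch) holds, K gives O(escalate_backup).
Premise 1 is O(~countersign_schedule ⊃ ~escalate_backup); contrapositively O(escalate_backup ⊃ countersign_schedule). Since O(escalate_backup) holds, K gives O(countersign_schedule).
Premise 4 is O(retain_permit ⊃ ~countersign_schedule); contrapositively O(countersign_schedule ⊃ ~retain_permit). Since O(countersign_schedule) holds, K gives O(~retain_permit).
Premise 11 is O(review_appeal ⊃ retain_permit); contrapositively O(~retain_permit ⊃ ~review_appeal). Since O(~retain_permit) holds, K gives O(~review_appeal).
With premise 9, O(~review_appeal ⊃ serve_notice), the K-axiom yields O(serve_notice).
So O(serve_notice) holds — serve_notice is obligatory. None of the other listed options is made obligatory by any chain of premises.

serve_notice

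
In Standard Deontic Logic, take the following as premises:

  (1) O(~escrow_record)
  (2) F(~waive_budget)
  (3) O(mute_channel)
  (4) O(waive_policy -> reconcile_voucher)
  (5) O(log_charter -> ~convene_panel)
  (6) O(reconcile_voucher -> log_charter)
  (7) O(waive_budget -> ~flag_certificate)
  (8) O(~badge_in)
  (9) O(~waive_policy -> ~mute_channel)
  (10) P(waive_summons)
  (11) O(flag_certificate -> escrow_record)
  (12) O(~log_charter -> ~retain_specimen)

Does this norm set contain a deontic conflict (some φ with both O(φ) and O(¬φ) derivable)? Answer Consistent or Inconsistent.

Premise 11 is O(flag_certificate -> escrow_record), but O(flag_certificate) is not derivable from the premises, so it does not yield O(escrow_record).
So O(escrow_record) is not derivable, and the apparent clash with O(~escrow_record) does not arise.
A world satisfying every obligation exists (e.g. badge_in=false, convene_panel=false, escrow_record=false, flag_certificate=false, log_charter=true, mute_channel=true, reconcile_voucher=true, retain_specimen=false, waive_budget=true, waive_policy=true, waive_summons=false); no atom is both obligatory and forbidden, so the set is consistent.

Consistent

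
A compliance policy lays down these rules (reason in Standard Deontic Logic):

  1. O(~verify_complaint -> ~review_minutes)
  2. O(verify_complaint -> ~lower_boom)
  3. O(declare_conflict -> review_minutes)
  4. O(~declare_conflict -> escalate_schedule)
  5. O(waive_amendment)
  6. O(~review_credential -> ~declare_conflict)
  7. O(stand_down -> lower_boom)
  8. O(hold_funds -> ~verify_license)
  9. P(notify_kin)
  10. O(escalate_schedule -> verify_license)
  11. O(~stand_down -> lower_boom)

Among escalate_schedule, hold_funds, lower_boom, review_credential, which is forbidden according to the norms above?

Premises 11 and 7 cover both cases: O(~stand_down -> lower_boom) and O(stand_down -> lower_boom). Since ~stand_down ∨ stand_down is a tautology, O(lower_boom) follows.
Premise 2 is O(verify_complaint -> ~lower_boom); contrapositively O(lower_boom -> ~verify_complaint). Since O(lower_boom) holds, K gives O(~verify_complaint).
Applying K to premise 1 (O(~verify_complaint -> ~review_minutes)) and O(~verify_complaint) yields O(~review_minutes).
Premise 3, O(declare_conflict -> review_minutes), contraposes to O(~review_minutes -> ~declare_conflict); with O(~review_minutes) we get O(~declare_conflict).
Applying K to premise 4 (O(~declare_conflict -> escalate_schedule)) and O(~declare_conflict) yields O(escalate_schedule).
Premise 10 is O(escalate_schedule -> verify_license); since O(escalate_schedule), deontic closure gives O(verify_license).
The contrapositive of premise 8 (O(hold_funds -> ~verify_license)) is O(verify_license -> ~hold_funds), and O(verify_license) is already established, so O(~hold_funds).
So O(~hold_funds) holds, i.e. hold_funds is forbidden. None of the other listed options is forbidden under the premises.

hold_funds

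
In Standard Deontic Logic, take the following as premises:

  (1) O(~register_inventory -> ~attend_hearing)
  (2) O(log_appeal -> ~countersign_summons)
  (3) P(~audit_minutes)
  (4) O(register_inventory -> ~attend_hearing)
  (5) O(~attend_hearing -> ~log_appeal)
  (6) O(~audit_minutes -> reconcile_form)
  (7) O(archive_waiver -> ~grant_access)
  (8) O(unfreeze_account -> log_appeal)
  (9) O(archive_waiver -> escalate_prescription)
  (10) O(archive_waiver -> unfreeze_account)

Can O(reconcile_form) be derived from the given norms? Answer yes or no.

No

Premise 6 is O(~audit_minutes -> reconcile_form), but O(~audit_minutes) is not derivable from the premises (the permission P(~audit_minutes) asserts only ~O(audit_minutes), not O(~audit_minutes)), so it does not yield O(reconcile_form).
No other premise forces O(reconcile_form). An ideal world satisfying every premise can still have reconcile_form false, so O(reconcile_form) is not derivable.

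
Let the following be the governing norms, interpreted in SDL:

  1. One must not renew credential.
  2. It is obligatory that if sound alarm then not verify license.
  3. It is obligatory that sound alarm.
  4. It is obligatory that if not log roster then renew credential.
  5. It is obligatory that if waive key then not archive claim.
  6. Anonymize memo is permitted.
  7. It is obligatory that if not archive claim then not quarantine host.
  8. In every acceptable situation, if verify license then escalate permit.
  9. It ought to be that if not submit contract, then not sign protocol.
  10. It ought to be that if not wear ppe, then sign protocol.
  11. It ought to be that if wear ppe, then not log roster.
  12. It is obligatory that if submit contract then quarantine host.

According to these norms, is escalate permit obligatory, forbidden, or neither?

Premise 8 is O(verify_license → escalate_permit), but O(verify_license) is not derivable from the premises, so it does not yield O(escalate_permit).
No premise or chain of K-axiom applications forces O(escalate_permit), and none forces O(¬escalate_permit). So escalate_permit is neither obligatory nor forbidden under these norms.

Neither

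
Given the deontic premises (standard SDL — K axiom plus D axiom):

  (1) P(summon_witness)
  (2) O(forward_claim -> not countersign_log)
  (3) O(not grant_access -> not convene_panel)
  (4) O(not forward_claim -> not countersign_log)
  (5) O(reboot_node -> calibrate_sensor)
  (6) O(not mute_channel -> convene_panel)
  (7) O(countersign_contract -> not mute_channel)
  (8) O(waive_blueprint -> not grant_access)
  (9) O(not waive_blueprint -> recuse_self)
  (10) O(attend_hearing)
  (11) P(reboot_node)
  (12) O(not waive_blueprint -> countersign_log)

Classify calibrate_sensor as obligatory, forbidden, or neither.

Neither

Premise 5 is O(reboot_node -> calibrate_sensor), but O(reboot_node) is not derivable from the premises (the permission P(reboot_node) asserts only not O(not reboot_node), not O(reboot_node)), so it does not yield O(calibrate_sensor).
No premise or chain of K-axiom applications forces O(calibrate_sensor), and none forces O(not calibrate_sensor). So calibrate_sensor is neither obligatory nor forbidden under these norms.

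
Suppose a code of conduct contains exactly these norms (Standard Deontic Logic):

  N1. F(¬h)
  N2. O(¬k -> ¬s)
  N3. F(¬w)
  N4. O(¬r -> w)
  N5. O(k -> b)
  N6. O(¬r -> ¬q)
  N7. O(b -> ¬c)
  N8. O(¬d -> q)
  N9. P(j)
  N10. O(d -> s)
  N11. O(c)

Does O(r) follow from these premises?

Yes

Premise 11 gives O(c).
Premise 7, O(b -> ¬c), contraposes to O(c -> ¬b); with O(c) we get O(¬b).
The contrapositive of premise 5 (O(k -> b)) is O(¬b -> ¬k), and O(¬b) is already established, so O(¬k).
Premise 2 is O(¬k -> ¬s); since O(¬k), deontic closure gives O(¬s).
Premise 10 is O(d -> s); contrapositively O(¬s -> ¬d). Since O(¬s) holds, K gives O(¬d).
From O(¬d) and premise 8, O(¬d -> q), we obtain O(q).
Premise 6, O(¬r -> ¬q), contraposes to O(q -> r); with O(q) we get O(r).
Premises 1, 3, 4, 9 do not contribute to this derivation.
So O(r) follows.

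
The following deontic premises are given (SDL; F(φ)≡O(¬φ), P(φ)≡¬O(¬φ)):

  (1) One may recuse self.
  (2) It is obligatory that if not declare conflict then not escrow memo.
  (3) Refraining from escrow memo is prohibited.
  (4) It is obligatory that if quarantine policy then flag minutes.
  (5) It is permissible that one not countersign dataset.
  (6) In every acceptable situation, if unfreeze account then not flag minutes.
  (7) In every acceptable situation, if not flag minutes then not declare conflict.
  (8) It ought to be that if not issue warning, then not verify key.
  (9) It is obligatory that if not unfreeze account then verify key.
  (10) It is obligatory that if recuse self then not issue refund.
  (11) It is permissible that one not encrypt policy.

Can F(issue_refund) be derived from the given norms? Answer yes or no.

Premise 10 is O(recuse_self → ¬issue_refund), but O(recuse_self) is not derivable from the premises (the permission P(recuse_self) asserts only ¬O(¬recuse_self), not O(recuse_self)), so it does not yield O(¬issue_refund).
No other premise forces O(¬issue_refund). An ideal world satisfying every premise can still have issue_refund true, so F(issue_refund) is not derivable.

No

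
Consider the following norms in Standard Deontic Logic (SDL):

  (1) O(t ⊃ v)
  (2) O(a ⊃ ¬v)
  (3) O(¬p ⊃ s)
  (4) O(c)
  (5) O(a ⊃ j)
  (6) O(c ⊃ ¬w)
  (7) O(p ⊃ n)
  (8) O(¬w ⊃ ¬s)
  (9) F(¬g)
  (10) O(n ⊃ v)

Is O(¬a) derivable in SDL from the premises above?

From premise 4 we have O(c).
Applying K to premise 6 (O(c ⊃ ¬w)) and O(c) yields O(¬w).
Applying K to premise 8 (O(¬w ⊃ ¬s)) and O(¬w) yields O(¬s).
The contrapositive of premise 3 (O(¬p ⊃ s)) is O(¬s ⊃ p), and O(¬s) is already established, so O(p).
From O(p) and premise 7, O(p ⊃ n), we obtain O(n).
Applying K to premise 10 (O(n ⊃ v)) and O(n) yields O(v).
Premise 2, O(a ⊃ ¬v), contraposes to O(v ⊃ ¬a); with O(v) we get O(¬a).
Premises 1, 5, 9 do not contribute to this derivation.
So O(¬a) follows.

Yes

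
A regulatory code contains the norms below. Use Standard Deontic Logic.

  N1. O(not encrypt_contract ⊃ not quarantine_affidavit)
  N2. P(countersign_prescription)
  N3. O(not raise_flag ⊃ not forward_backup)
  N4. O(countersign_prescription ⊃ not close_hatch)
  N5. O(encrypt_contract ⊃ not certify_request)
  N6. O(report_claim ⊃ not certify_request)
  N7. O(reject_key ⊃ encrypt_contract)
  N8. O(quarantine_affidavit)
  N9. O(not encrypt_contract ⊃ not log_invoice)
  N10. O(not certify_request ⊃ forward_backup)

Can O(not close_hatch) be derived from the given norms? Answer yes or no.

Premise 4 is O(countersign_prescription ⊃ not close_hatch), but O(countersign_prescription) is not derivable from the premises (the permission P(countersign_prescription) asserts only not O(not countersign_prescription), not O(countersign_prescription)), so it does not yield O(not close_hatch).
No other premise forces O(not close_hatch). An ideal world satisfying every premise can still have not close_hatch false, so O(not close_hatch) is not derivable.

No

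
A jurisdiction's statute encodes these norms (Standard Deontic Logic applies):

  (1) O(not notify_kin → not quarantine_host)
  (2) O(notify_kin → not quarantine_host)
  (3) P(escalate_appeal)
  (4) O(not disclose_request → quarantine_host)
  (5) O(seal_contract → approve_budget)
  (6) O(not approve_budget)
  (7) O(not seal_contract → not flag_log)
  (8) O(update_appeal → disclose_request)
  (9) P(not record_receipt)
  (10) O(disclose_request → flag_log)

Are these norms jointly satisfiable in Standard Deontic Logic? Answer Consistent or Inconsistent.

Inconsistent

By case analysis on notify_kin: premise 2 gives O(notify_kin → not quarantine_host) and premise 1 gives O(not notify_kin → not quarantine_host), so O(not quarantine_host) either way.
Premise 4 is O(not disclose_request → quarantine_host); contrapositively O(not quarantine_host → disclose_request). Since O(not quarantine_host) holds, K gives O(disclose_request).
Applying K to premise 10 (O(disclose_request → flag_log)) and O(disclose_request) yields O(flag_log).
Premise 7 is O(not seal_contract → not flag_log); contrapositively O(flag_log → seal_contract). Since O(flag_log) holds, K gives O(seal_contract).
With premise 5, O(seal_contract → approve_budget), the K-axiom yields O(approve_budget).
However, premise 6 gives O(not approve_budget).
We now have both O(approve_budget) and O(not approve_budget) — approve_budget is simultaneously obligatory and forbidden, violating the D-axiom.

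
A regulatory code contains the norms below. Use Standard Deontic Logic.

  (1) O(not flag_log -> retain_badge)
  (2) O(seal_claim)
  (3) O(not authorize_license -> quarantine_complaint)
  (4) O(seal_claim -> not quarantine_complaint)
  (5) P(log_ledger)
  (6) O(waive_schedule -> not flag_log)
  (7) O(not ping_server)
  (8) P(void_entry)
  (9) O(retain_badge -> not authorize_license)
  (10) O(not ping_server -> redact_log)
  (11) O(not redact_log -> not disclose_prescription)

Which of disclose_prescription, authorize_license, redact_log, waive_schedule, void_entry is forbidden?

From premise 2 we have O(seal_claim).
With premise 4, O(seal_claim -> not quarantine_complaint), the K-axiom yields O(not quarantine_complaint).
Premise 3 is O(not authorize_license -> quarantine_complaint); contrapositively O(not quarantine_complaint -> authorize_license). Since O(not quarantine_complaint) holds, K gives O(authorize_license).
Premise 9, O(retain_badge -> not authorize_license), contraposes to O(authorize_license -> not retain_badge); with O(authorize_license) we get O(not retain_badge).
The contrapositive of premise 1 (O(not flag_log -> retain_badge)) is O(not retain_badge -> flag_log), and O(not retain_badge) is already established, so O(flag_log).
Premise 6, O(waive_schedule -> not flag_log), contraposes to O(flag_log -> not waive_schedule); with O(flag_log) we get O(not waive_schedule).
So O(not waive_schedule) holds, i.e. waive_schedule is forbidden. None of the other listed options is forbidden under the premises.

waive_schedule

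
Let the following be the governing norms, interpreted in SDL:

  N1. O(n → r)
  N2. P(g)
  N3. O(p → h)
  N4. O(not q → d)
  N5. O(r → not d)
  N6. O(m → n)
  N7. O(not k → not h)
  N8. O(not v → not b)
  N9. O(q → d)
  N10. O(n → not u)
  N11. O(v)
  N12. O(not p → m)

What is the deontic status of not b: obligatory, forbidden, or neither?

Neither

Premise 8 is O(not v → not b), but O(not v) is not derivable from the premises, so it does not yield O(not b).
No premise or chain of K-axiom applications forces O(not b), and none forces O(b). So not b is neither obligatory nor forbidden under these norms.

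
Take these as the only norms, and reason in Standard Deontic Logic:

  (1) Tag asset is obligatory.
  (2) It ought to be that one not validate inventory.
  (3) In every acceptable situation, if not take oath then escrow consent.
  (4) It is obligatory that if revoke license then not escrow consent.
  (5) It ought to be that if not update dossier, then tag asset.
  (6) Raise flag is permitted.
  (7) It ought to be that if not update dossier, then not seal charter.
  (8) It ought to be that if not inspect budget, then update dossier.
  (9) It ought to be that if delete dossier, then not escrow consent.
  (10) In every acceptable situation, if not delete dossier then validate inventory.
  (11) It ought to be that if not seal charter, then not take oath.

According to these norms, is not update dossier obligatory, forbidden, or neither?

Premise 2 states O(¬validate_inventory) outright.
The contrapositive of premise 10 (O(¬delete_dossier → validate_inventory)) is O(¬validate_inventory → delete_dossier), and O(¬validate_inventory) is already established, so O(delete_dossier).
Premise 9 is O(delete_dossier → ¬escrow_consent); since O(delete_dossier), deontic closure gives O(¬escrow_consent).
The contrapositive of premise 3 (O(¬take_oath → escrow_consent)) is O(¬escrow_consent → take_oath), and O(¬escrow_consent) is already established, so O(take_oath).
Premise 11 is O(¬seal_charter → ¬take_oath); contrapositively O(take_oath → seal_charter). Since O(take_oath) holds, K gives O(seal_charter).
The contrapositive of premise 7 (O(¬update_dossier → ¬seal_charter)) is O(seal_charter → update_dossier), and O(seal_charter) is already established, so O(update_dossier).
Premises 1, 4, 5, 6, 8 do not contribute to this derivation.
Thus O(update_dossier), which is F(¬update_dossier): ¬update_dossier is forbidden.

Forbidden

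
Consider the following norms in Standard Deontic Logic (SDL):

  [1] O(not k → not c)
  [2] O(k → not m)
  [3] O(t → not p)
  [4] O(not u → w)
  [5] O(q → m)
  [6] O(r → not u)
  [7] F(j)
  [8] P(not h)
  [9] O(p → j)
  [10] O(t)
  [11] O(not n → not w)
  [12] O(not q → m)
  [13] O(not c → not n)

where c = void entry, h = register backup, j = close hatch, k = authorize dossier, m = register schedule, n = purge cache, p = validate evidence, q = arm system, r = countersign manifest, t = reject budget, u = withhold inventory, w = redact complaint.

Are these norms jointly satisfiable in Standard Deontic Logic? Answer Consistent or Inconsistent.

Consistent

Premise 9 is O(p → j), but O(p) is not derivable from the premises, so it does not yield O(j).
So O(j) is not derivable, and the apparent clash with O(not j) does not arise.
A world satisfying every obligation exists (e.g. c=false, h=false, j=false, k=false, m=true, n=false, p=false, q=false, r=false, t=true, u=true, w=false); no atom is both obligatory and forbidden, so the set is consistent.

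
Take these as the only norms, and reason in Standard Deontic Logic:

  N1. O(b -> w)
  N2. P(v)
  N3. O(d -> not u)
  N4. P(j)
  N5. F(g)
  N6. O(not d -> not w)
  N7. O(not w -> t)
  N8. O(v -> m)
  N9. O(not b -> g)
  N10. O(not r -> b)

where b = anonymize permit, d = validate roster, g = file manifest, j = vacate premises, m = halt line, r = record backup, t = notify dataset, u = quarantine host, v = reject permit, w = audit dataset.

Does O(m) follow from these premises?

No

Premise 8 is O(v -> m), but O(v) is not derivable from the premises (the permission P(v) asserts only not O(not v), not O(v)), so it does not yield O(m).
No other premise forces O(m). An ideal world satisfying every premise can still have m false, so O(m) is not derivable.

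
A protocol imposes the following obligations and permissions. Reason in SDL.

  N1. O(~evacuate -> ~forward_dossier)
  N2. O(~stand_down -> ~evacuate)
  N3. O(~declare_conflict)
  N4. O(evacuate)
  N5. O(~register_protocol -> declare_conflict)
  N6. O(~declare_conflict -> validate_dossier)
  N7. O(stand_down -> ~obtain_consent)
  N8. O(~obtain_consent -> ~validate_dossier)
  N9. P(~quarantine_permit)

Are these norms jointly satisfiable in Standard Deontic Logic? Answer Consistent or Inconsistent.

Premise 4 states O(evacuate) outright.
The contrapositive of premise 2 (O(~stand_down -> ~evacuate)) is O(evacuate -> stand_down), and O(evacuate) is already established, so O(stand_down).
From O(stand_down) and premise 7, O(stand_down -> ~obtain_consent), we obtain O(~obtain_consent).
Premise 8 is O(~obtain_consent -> ~validate_dossier); since O(~obtain_consent), deontic closure gives O(~validate_dossier).
Premise 6, O(~declare_conflict -> validate_dossier), contraposes to O(~validate_dossier -> declare_conflict); with O(~validate_dossier) we get O(declare_conflict).
However, premise 3 gives O(~declare_conflict).
We now have both O(declare_conflict) and O(~declare_conflict) — declare_conflict is simultaneously obligatory and forbidden, violating the D-axiom.

Inconsistent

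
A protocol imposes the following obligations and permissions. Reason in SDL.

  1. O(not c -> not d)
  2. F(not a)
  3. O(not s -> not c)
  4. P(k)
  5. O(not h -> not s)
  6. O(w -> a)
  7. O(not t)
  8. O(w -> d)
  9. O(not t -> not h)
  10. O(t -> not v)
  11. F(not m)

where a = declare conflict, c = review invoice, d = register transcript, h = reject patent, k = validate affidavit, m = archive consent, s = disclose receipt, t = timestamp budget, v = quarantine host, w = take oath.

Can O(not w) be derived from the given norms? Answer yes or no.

Yes

From premise 7 we have O(not t).
Applying K to premise 9 (O(not t -> not h)) and O(not t) yields O(not h).
Applying K to premise 5 (O(not h -> not s)) and O(not h) yields O(not s).
Premise 3 is O(not s -> not c); since O(not s), deontic closure gives O(not c).
Applying K to premise 1 (O(not c -> not d)) and O(not c) yields O(not d).
The contrapositive of premise 8 (O(w -> d)) is O(not d -> not w), and O(not d) is already established, so O(not w).
Premises 2, 4, 6, 10, 11 do not contribute to this derivation.
So O(not w) follows.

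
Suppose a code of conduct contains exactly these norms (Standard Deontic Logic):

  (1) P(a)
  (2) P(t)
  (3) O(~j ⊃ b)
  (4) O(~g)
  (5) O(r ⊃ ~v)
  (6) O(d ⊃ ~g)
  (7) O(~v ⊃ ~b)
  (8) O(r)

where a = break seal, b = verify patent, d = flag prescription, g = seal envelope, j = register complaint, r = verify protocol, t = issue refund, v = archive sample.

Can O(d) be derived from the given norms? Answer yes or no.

Premise 6 is O(d ⊃ ~g); even if O(~g) held, inferring O(d) would be affirming the consequent — invalid.
No other premise forces O(d). An ideal world satisfying every premise can still have d false, so O(d) is not derivable.

No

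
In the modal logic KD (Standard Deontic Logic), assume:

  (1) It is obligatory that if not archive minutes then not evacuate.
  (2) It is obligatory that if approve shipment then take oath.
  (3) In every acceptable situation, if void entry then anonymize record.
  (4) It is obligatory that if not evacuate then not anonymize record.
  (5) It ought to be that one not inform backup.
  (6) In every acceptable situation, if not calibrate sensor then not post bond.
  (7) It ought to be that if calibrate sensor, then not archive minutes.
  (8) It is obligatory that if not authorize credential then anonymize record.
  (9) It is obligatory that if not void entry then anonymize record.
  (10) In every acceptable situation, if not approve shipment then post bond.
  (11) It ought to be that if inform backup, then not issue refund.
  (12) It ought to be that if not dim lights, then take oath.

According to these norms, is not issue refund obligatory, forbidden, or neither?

Premise 11 is O(inform_backup → ¬issue_refund), but O(inform_backup) is not derivable from the premises, so it does not yield O(¬issue_refund).
No premise or chain of K-axiom applications forces O(¬issue_refund), and none forces O(issue_refund). So ¬issue_refund is neither obligatory nor forbidden under these norms.

Neither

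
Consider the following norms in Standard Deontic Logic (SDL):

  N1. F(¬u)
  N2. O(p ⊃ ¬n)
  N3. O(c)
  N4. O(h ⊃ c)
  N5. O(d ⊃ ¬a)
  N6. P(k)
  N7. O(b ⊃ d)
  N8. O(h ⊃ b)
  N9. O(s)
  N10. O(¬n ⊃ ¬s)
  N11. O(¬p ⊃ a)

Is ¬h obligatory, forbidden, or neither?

Obligatory

Premise 9 gives O(s).
The contrapositive of premise 10 (O(¬n ⊃ ¬s)) is O(s ⊃ n), and O(s) is already established, so O(n).
Premise 2 is O(p ⊃ ¬n); contrapositively O(n ⊃ ¬p). Since O(n) holds, K gives O(¬p).
With premise 11, O(¬p ⊃ a), the K-axiom yields O(a).
The contrapositive of premise 5 (O(d ⊃ ¬a)) is O(a ⊃ ¬d), and O(a) is already established, so O(¬d).
Premise 7 is O(b ⊃ d); contrapositively O(¬d ⊃ ¬b). Since O(¬d) holds, K gives O(¬b).
Premise 8, O(h ⊃ b), contraposes to O(¬b ⊃ ¬h); with O(¬b) we get O(¬h).
Premises 1, 3, 4, 6 do not contribute to this derivation.
Hence ¬h is obligatory.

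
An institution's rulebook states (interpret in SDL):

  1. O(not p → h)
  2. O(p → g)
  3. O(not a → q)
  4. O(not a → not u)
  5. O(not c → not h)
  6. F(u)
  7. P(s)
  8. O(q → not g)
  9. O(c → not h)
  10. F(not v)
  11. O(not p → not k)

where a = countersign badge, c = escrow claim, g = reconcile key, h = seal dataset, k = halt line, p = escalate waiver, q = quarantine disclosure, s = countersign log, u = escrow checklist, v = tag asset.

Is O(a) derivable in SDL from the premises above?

Yes

By case analysis on c: premise 9 gives O(c → not h) and premise 5 gives O(not c → not h), so O(not h) either way.
Premise 1 is O(not p → h); contrapositively O(not h → p). Since O(not h) holds, K gives O(p).
Applying K to premise 2 (O(p → g)) and O(p) yields O(g).
The contrapositive of premise 8 (O(q → not g)) is O(g → not q), and O(g) is already established, so O(not q).
Premise 3 is O(not a → q); contrapositively O(not q → a). Since O(not q) holds, K gives O(a).
Premises 4, 6, 7, 10, 11 do not contribute to this derivation.
So O(a) follows.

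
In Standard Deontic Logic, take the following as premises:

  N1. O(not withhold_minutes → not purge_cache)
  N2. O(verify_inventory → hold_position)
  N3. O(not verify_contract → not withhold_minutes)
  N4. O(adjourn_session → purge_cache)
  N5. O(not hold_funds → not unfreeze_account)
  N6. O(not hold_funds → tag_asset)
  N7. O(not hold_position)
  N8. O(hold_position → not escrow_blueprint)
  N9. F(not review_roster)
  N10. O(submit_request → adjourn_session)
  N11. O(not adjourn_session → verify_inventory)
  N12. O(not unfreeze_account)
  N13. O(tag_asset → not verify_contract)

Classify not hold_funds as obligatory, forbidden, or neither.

Forbidden

Premise 7 gives O(not hold_position).
The contrapositive of premise 2 (O(verify_inventory → hold_position)) is O(not hold_position → not verify_inventory), and O(not hold_position) is already established, so O(not verify_inventory).
The contrapositive of premise 11 (O(not adjourn_session → verify_inventory)) is O(not verify_inventory → adjourn_session), and O(not verify_inventory) is already established, so O(adjourn_session).
From O(adjourn_session) and premise 4, O(adjourn_session → purge_cache), we obtain O(purge_cache).
The contrapositive of premise 1 (O(not withhold_minutes → not purge_cache)) is O(purge_cache → withhold_minutes), and O(purge_cache) is already established, so O(withhold_minutes).
The contrapositive of premise 3 (O(not verify_contract → not withhold_minutes)) is O(withhold_minutes → verify_contract), and O(withhold_minutes) is already established, so O(verify_contract).
Premise 13 is O(tag_asset → not verify_contract); contrapositively O(verify_contract → not tag_asset). Since O(verify_contract) holds, K gives O(not tag_asset).
Premise 6, O(not hold_funds → tag_asset), contraposes to O(not tag_asset → hold_funds); with O(not tag_asset) we get O(hold_funds).
Premises 5, 8, 9, 10, 12 do not contribute to this derivation.
Thus O(hold_funds), which is F(not hold_funds): not hold_funds is forbidden.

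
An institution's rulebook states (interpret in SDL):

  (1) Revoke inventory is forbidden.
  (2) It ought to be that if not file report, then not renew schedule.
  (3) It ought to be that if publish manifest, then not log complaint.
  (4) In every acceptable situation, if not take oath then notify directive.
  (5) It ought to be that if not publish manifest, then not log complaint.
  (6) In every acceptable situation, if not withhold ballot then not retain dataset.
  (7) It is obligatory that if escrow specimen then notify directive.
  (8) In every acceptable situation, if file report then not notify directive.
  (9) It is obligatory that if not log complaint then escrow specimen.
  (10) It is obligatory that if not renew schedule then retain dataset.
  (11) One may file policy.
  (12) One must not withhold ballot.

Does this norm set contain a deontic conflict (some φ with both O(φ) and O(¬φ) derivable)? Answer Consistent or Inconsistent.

By case analysis on ¬publish_manifest: premise 5 gives O(¬publish_manifest → ¬log_complaint) and premise 3 gives O(publish_manifest → ¬log_complaint), so O(¬log_complaint) either way.
With premise 9, O(¬log_complaint → escrow_specimen), the K-axiom yields O(escrow_specimen).
With premise 7, O(escrow_specimen → notify_directive), the K-axiom yields O(notify_directive).
Premise 8 is O(file_report → ¬notify_directive); contrapositively O(notify_directive → ¬file_report). Since O(notify_directive) holds, K gives O(¬file_report).
With premise 2, O(¬file_report → ¬renew_schedule), the K-axiom yields O(¬renew_schedule).
Premise 10 is O(¬renew_schedule → retain_dataset); since O(¬renew_schedule), deontic closure gives O(retain_dataset).
Premise 6 is O(¬withhold_ballot → ¬retain_dataset); contrapositively O(retain_dataset → withhold_ballot). Since O(retain_dataset) holds, K gives O(withhold_ballot).
However, F(withhold_ballot) at premise 12 amounts to O(¬withhold_ballot).
We now have both O(withhold_ballot) and O(¬withhold_ballot) — withhold_ballot is simultaneously obligatory and forbidden, violating the D-axiom.

Inconsistent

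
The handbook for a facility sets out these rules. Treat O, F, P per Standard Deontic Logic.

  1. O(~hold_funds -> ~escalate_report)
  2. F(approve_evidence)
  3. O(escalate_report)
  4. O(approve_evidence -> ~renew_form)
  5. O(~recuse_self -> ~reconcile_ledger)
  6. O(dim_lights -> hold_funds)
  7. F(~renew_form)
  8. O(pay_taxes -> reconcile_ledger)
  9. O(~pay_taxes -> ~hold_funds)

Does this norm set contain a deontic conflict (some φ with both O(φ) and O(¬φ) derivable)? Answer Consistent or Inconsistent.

Premise 4 is O(approve_evidence -> ~renew_form), but O(approve_evidence) is not derivable from the premises, so it does not yield O(~renew_form).
So O(~renew_form) is not derivable, and the apparent clash with O(renew_form) does not arise.
A world satisfying every obligation exists (e.g. approve_evidence=false, dim_lights=false, escalate_report=true, hold_funds=true, pay_taxes=true, reconcile_ledger=true, recuse_self=true, renew_form=true); no atom is both obligatory and forbidden, so the set is consistent.

Consistent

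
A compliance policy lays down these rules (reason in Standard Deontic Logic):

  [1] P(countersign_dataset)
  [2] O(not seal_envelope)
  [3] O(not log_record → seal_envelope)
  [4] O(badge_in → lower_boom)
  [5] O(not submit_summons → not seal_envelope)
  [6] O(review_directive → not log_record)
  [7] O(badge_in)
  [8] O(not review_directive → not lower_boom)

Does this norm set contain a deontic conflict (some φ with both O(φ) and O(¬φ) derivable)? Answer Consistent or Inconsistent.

Inconsistent

From premise 2 we have O(not seal_envelope).
Premise 3, O(not log_record → seal_envelope), contraposes to O(not seal_envelope → log_record); with O(not seal_envelope) we get O(log_record).
Premise 6 is O(review_directive → not log_record); contrapositively O(log_record → not review_directive). Since O(log_record) holds, K gives O(not review_directive).
With premise 8, O(not review_directive → not lower_boom), the K-axiom yields O(not lower_boom).
Premise 4, O(badge_in → lower_boom), contraposes to O(not lower_boom → not badge_in); with O(not lower_boom) we get O(not badge_in).
But premise 7 directly asserts O(badge_in).
We now have both O(not badge_in) and O(badge_in) — badge_in is simultaneously obligatory and forbidden, violating the D-axiom.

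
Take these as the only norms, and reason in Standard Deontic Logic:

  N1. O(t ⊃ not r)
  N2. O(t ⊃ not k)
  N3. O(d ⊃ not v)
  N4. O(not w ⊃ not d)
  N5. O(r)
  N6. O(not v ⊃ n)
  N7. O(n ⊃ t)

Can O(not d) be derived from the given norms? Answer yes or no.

Premise 5 states O(r) outright.
Premise 1 is O(t ⊃ not r); contrapositively O(r ⊃ not t). Since O(r) holds, K gives O(not t).
The contrapositive of premise 7 (O(n ⊃ t)) is O(not t ⊃ not n), and O(not t) is already established, so O(not n).
The contrapositive of premise 6 (O(not v ⊃ n)) is O(not n ⊃ v), and O(not n) is already established, so O(v).
The contrapositive of premise 3 (O(d ⊃ not v)) is O(v ⊃ not d), and O(v) is already established, so O(not d).
Premises 2, 4 do not contribute to this derivation.
So O(not d) follows.

Yes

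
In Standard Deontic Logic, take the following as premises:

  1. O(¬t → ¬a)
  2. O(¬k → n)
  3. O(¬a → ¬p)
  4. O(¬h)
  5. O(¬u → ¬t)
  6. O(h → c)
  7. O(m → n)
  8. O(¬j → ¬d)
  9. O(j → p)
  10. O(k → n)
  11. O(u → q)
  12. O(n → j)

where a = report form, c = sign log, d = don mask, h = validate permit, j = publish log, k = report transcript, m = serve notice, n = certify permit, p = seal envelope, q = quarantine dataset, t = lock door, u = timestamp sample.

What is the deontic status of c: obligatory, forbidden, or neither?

Premise 6 is O(h → c), but O(h) is not derivable from the premises, so it does not yield O(c).
No premise or chain of K-axiom applications forces O(c), and none forces O(¬c). So c is neither obligatory nor forbidden under these norms.

Neither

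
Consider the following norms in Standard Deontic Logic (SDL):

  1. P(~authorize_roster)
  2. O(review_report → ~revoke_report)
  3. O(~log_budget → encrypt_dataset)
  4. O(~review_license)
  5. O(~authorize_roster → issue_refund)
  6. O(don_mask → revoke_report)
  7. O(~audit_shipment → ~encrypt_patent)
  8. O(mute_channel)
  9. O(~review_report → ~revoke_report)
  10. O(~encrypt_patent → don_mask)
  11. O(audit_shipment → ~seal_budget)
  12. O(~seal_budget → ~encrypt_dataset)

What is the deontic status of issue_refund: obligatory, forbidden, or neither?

Neither

Premise 5 is O(~authorize_roster → issue_refund), but O(~authorize_roster) is not derivable from the premises (the permission P(~authorize_roster) asserts only ~O(authorize_roster), not O(~authorize_roster)), so it does not yield O(issue_refund).
No premise or chain of K-axiom applications forces O(issue_refund), and none forces O(~issue_refund). So issue_refund is neither obligatory nor forbidden under these norms.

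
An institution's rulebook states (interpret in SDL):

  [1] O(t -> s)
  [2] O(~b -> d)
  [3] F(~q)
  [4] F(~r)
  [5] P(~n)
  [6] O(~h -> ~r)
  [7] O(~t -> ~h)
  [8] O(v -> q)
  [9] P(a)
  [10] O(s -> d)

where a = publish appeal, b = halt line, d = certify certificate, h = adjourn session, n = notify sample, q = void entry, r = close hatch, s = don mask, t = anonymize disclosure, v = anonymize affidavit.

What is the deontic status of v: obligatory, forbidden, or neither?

Neither

Premise 8 is O(v -> q); even if O(q) held, inferring O(v) would be affirming the consequent — invalid.
No premise or chain of K-axiom applications forces O(v), and none forces O(~v). So v is neither obligatory nor forbidden under these norms.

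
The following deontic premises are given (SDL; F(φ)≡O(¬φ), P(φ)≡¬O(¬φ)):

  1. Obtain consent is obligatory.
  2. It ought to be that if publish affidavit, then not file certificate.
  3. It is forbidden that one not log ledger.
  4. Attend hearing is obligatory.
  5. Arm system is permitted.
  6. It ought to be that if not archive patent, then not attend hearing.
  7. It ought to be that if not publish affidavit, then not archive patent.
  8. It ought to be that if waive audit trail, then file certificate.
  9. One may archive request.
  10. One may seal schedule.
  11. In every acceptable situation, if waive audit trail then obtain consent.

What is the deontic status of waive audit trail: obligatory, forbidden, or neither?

Premise 4 gives O(attend_hearing).
The contrapositive of premise 6 (O(¬archive_patent → ¬attend_hearing)) is O(attend_hearing → archive_patent), and O(attend_hearing) is already established, so O(archive_patent).
Premise 7, O(¬publish_affidavit → ¬archive_patent), contraposes to O(archive_patent → publish_affidavit); with O(archive_patent) we get O(publish_affidavit).
From O(publish_affidavit) and premise 2, O(publish_affidavit → ¬file_certificate), we obtain O(¬file_certificate).
The contrapositive of premise 8 (O(waive_audit_trail → file_certificate)) is O(¬file_certificate → ¬waive_audit_trail), and O(¬file_certificate) is already established, so O(¬waive_audit_trail).
Premises 1, 3, 5, 9, 10, 11 do not contribute to this derivation.
Thus O(¬waive_audit_trail), which is F(waive_audit_trail): waive_audit_trail is forbidden.

Forbidden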